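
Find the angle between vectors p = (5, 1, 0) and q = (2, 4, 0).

p·q = 5·2 + 1·4 + 0·0 = 10 + 4 + 0 = 14
|p| = √(5² + 1² + 0²) = √26 ≈ 5.099
|q| = √(2² + 4² + 0²) = √20 ≈ 4.472
cos θ = (p·q)/(|p||q|) = 14/(5.099·4.472) ≈ 0.6139
θ = arccos(0.6139) ≈ 52.13°

52.13°


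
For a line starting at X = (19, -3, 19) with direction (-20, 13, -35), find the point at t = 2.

P(t) = X + t·d
  = (19 + (-20)·2, -3 + 13·2, 19 + (-35)·2)
  = (19 - 40, -3 + 26, 19 - 70)
  = (-21, 23, -51)

(-21, 23, -51)


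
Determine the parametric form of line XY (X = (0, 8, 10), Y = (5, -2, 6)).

Direction vector d = Y - X = (5 + 0, -2 - 8, 6 - 10) = (5, -10, -4)
Parametric form r = X + t·d:
x = 0 + 5t, y = 8 - 10t, z = 10 - 4t

x = 0 + 5t, y = 8 - 10t, z = 10 - 4t


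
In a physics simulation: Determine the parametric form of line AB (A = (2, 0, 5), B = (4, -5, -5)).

Direction vector d = B - A = (4 - 2, -5 + 0, -5 - 5) = (2, -5, -10)
Parametric form r = A + t·d:
x = 2 + 2t, y = 0 - 5t, z = 5 - 10t

x = 2 + 2t, y = 0 - 5t, z = 5 - 10t


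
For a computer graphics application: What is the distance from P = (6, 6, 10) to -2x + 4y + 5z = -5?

distance = |a·x₀ + b·y₀ + c·z₀ - d| / √(a² + b² + c²)
  = |(-2)·6 + 4·6 + 5·10 - (-5)| / √((-2)² + 4² + 5²)
  = |-12 + 24 + 50 + 5| / √(4 + 16 + 25)
  = |67| / √45
  = 67 / 6.708
  ≈ 9.988

9.988


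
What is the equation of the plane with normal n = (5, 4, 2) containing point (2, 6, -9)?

The plane through P with normal n = (a, b, c) satisfies n·(r - P) = 0,
i.e. ax + by + cz = a·x₀ + b·y₀ + c·z₀.
d = 5·2 + 4·6 + 2·(-9)
  = 10 + 24 - 18
  = 16
Equation: 5x + 4y + 2z = 16

5x + 4y + 2z = 16


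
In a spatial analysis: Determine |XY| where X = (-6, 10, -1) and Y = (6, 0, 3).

d = √[(x₂-x₁)² + (y₂-y₁)² + (z₂-z₁)²]
  = √[12² + (-10)² + 4²]
  = √[144 + 100 + 16]
  = √260
  ≈ 16.12

16.12


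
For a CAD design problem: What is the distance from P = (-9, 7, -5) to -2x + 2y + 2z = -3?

distance = |a·x₀ + b·y₀ + c·z₀ - d| / √(a² + b² + c²)
  = |(-2)·(-9) + 2·7 + 2·(-5) - (-3)| / √((-2)² + 2² + 2²)
  = |18 + 14 - 10 + 3| / √(4 + 4 + 4)
  = |25| / √12
  = 25 / 3.464
  ≈ 7.217

7.217


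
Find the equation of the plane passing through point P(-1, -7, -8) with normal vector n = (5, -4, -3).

The plane through P with normal n = (a, b, c) satisfies n·(r - P) = 0,
i.e. ax + by + cz = a·x₀ + b·y₀ + c·z₀.
d = 5·(-1) + (-4)·(-7) + (-3)·(-8)
  = -5 + 28 + 24
  = 47
Equation: 5x - 4y - 3z = 47

5x - 4y - 3z = 47


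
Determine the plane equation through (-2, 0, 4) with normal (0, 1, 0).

The plane through P with normal n = (a, b, c) satisfies n·(r - P) = 0,
i.e. ax + by + cz = a·x₀ + b·y₀ + c·z₀.
d = 0·(-2) + 1·0 + 0·4
  = 0 + 0 + 0
  = 0
Equation: y = 0

y = 0


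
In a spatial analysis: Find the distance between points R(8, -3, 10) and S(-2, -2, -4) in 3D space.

d = √[(x₂-x₁)² + (y₂-y₁)² + (z₂-z₁)²]
  = √[(-10)² + 1² + (-14)²]
  = √[100 + 1 + 196]
  = √297
  ≈ 17.23

17.23


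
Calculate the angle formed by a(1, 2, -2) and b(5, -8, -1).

a·b = 1·5 + 2·(-8) + (-2)·(-1) = 5 - 16 + 2 = -9
|a| = √(1² + 2² + (-2)²) = √9 ≈ 3
|b| = √(5² + (-8)² + (-1)²) = √90 ≈ 9.487
cos θ = (a·b)/(|a||b|) = -9/(3·9.487) ≈ -0.3162
θ = arccos(-0.3162) ≈ 108.4°

108.4°


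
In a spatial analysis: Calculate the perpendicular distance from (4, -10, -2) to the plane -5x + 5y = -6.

distance = |a·x₀ + b·y₀ + c·z₀ - d| / √(a² + b² + c²)
  = |(-5)·4 + 5·(-10) + 0·(-2) - (-6)| / √((-5)² + 5² + 0²)
  = |-20 - 50 + 0 + 6| / √(25 + 25 + 0)
  = |-64| / √50
  = 64 / 7.071
  ≈ 9.051

9.051


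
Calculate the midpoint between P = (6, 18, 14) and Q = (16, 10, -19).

M = ((x₁+x₂)/2, (y₁+y₂)/2, (z₁+z₂)/2)
  = ((6 + 16)/2, (18 + 10)/2, (14 - 19)/2)
  = (22/2, 28/2, -5/2)
  = (11, 14, -2.5)

(11, 14, -2.5)


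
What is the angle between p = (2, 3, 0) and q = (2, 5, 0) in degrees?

p·q = 2·2 + 3·5 + 0·0 = 4 + 15 + 0 = 19
|p| = √(2² + 3² + 0²) = √13 ≈ 3.606
|q| = √(2² + 5² + 0²) = √29 ≈ 5.385
cos θ = (p·q)/(|p||q|) = 19/(3.606·5.385) ≈ 0.9785
θ = arccos(0.9785) ≈ 11.89°

11.89°


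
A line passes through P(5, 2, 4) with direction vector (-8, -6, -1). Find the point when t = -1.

P(t) = P + t·d
  = (5 + (-8)·(-1), 2 + (-6)·(-1), 4 + (-1)·(-1))
  = (5 + 8, 2 + 6, 4 + 1)
  = (13, 8, 5)

(13, 8, 5)


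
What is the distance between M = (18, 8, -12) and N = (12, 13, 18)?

d = √[(x₂-x₁)² + (y₂-y₁)² + (z₂-z₁)²]
  = √[(-6)² + 5² + 30²]
  = √[36 + 25 + 900]
  = √961
  ≈ 31

31


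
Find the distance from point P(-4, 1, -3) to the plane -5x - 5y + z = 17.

distance = |a·x₀ + b·y₀ + c·z₀ - d| / √(a² + b² + c²)
  = |(-5)·(-4) + (-5)·1 + 1·(-3) - 17| / √((-5)² + (-5)² + 1²)
  = |20 - 5 - 3 - 17| / √(25 + 25 + 1)
  = |-5| / √51
  = 5 / 7.141
  ≈ 0.7001

0.7001


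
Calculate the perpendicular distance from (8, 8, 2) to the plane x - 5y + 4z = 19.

distance = |a·x₀ + b·y₀ + c·z₀ - d| / √(a² + b² + c²)
  = |1·8 + (-5)·8 + 4·2 - 19| / √(1² + (-5)² + 4²)
  = |8 - 40 + 8 - 19| / √(1 + 25 + 16)
  = |-43| / √42
  = 43 / 6.481
  ≈ 6.635

6.635


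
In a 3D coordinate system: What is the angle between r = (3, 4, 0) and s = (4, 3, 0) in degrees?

r·s = 3·4 + 4·3 + 0·0 = 12 + 12 + 0 = 24
|r| = √(3² + 4² + 0²) = √25 ≈ 5
|s| = √(4² + 3² + 0²) = √25 ≈ 5
cos θ = (r·s)/(|r||s|) = 24/(5·5) ≈ 0.96
θ = arccos(0.96) ≈ 16.26°

16.26°


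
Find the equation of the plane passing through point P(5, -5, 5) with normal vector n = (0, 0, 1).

The plane through P with normal n = (a, b, c) satisfies n·(r - P) = 0,
i.e. ax + by + cz = a·x₀ + b·y₀ + c·z₀.
d = 0·5 + 0·(-5) + 1·5
  = 0 + 0 + 5
  = 5
Equation: z = 5

z = 5


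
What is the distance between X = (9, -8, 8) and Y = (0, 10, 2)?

d = √[(x₂-x₁)² + (y₂-y₁)² + (z₂-z₁)²]
  = √[(-9)² + 18² + (-6)²]
  = √[81 + 324 + 36]
  = √441
  ≈ 21

21


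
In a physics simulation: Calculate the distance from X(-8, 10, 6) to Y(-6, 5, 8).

d = √[(x₂-x₁)² + (y₂-y₁)² + (z₂-z₁)²]
  = √[2² + (-5)² + 2²]
  = √[4 + 25 + 4]
  = √33
  ≈ 5.745

5.745


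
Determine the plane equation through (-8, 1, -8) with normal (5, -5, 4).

The plane through P with normal n = (a, b, c) satisfies n·(r - P) = 0,
i.e. ax + by + cz = a·x₀ + b·y₀ + c·z₀.
d = 5·(-8) + (-5)·1 + 4·(-8)
  = -40 - 5 - 32
  = -77
Equation: 5x - 5y + 4z = -77

5x - 5y + 4z = -77


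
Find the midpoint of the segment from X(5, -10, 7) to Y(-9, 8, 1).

M = ((x₁+x₂)/2, (y₁+y₂)/2, (z₁+z₂)/2)
  = ((5 - 9)/2, (-10 + 8)/2, (7 + 1)/2)
  = (-4/2, -2/2, 8/2)
  = (-2, -1, 4)

(-2, -1, 4)


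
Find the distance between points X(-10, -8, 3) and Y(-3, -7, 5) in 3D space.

d = √[(x₂-x₁)² + (y₂-y₁)² + (z₂-z₁)²]
  = √[7² + 1² + 2²]
  = √[49 + 1 + 4]
  = √54
  ≈ 7.348

7.348


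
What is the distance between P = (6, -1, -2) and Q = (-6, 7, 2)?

d = √[(x₂-x₁)² + (y₂-y₁)² + (z₂-z₁)²]
  = √[(-12)² + 8² + 4²]
  = √[144 + 64 + 16]
  = √224
  ≈ 14.97

14.97


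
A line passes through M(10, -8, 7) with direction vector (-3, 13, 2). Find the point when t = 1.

P(t) = M + t·d
  = (10 + (-3)·1, -8 + 13·1, 7 + 2·1)
  = (10 - 3, -8 + 13, 7 + 2)
  = (7, 5, 9)

(7, 5, 9)


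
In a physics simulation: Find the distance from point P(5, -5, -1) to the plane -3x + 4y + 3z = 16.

distance = |a·x₀ + b·y₀ + c·z₀ - d| / √(a² + b² + c²)
  = |(-3)·5 + 4·(-5) + 3·(-1) - 16| / √((-3)² + 4² + 3²)
  = |-15 - 20 - 3 - 16| / √(9 + 16 + 9)
  = |-54| / √34
  = 54 / 5.831
  ≈ 9.261

9.261


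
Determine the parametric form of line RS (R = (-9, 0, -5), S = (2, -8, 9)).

Direction vector d = S - R = (2 + 9, -8 + 0, 9 + 5) = (11, -8, 14)
Parametric form r = R + t·d:
x = -9 + 11t, y = 0 - 8t, z = -5 + 14t

x = -9 + 11t, y = 0 - 8t, z = -5 + 14t


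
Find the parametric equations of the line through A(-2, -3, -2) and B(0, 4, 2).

Direction vector d = B - A = (0 + 2, 4 + 3, 2 + 2) = (2, 7, 4)
Parametric form r = A + t·d:
x = -2 + 2t, y = -3 + 7t, z = -2 + 4t

x = -2 + 2t, y = -3 + 7t, z = -2 + 4t


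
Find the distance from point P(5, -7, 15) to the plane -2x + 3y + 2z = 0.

distance = |a·x₀ + b·y₀ + c·z₀ - d| / √(a² + b² + c²)
  = |(-2)·5 + 3·(-7) + 2·15 - 0| / √((-2)² + 3² + 2²)
  = |-10 - 21 + 30 + 0| / √(4 + 9 + 4)
  = |-1| / √17
  = 1 / 4.123
  ≈ 0.2425

0.2425


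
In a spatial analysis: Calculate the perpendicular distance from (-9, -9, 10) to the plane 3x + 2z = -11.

distance = |a·x₀ + b·y₀ + c·z₀ - d| / √(a² + b² + c²)
  = |3·(-9) + 0·(-9) + 2·10 - (-11)| / √(3² + 0² + 2²)
  = |-27 + 0 + 20 + 11| / √(9 + 0 + 4)
  = |4| / √13
  = 4 / 3.606
  ≈ 1.109

1.109


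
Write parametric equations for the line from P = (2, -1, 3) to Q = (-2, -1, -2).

Direction vector d = Q - P = (-2 - 2, -1 + 1, -2 - 3) = (-4, 0, -5)
Parametric form r = P + t·d:
x = 2 - 4t, y = -1, z = 3 - 5t

x = 2 - 4t, y = -1, z = 3 - 5t


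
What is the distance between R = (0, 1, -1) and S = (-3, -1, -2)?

d = √[(x₂-x₁)² + (y₂-y₁)² + (z₂-z₁)²]
  = √[(-3)² + (-2)² + (-1)²]
  = √[9 + 4 + 1]
  = √14
  ≈ 3.742

3.742


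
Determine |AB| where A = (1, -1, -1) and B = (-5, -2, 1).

d = √[(x₂-x₁)² + (y₂-y₁)² + (z₂-z₁)²]
  = √[(-6)² + (-1)² + 2²]
  = √[36 + 1 + 4]
  = √41
  ≈ 6.403

6.403


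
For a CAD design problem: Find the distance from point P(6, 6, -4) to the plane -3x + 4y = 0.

distance = |a·x₀ + b·y₀ + c·z₀ - d| / √(a² + b² + c²)
  = |(-3)·6 + 4·6 + 0·(-4) - 0| / √((-3)² + 4² + 0²)
  = |-18 + 24 + 0 + 0| / √(9 + 16 + 0)
  = |6| / √25
  = 6 / 5
  ≈ 1.2

1.2


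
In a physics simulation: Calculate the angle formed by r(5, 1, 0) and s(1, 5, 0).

r·s = 5·1 + 1·5 + 0·0 = 5 + 5 + 0 = 10
|r| = √(5² + 1² + 0²) = √26 ≈ 5.099
|s| = √(1² + 5² + 0²) = √26 ≈ 5.099
cos θ = (r·s)/(|r||s|) = 10/(5.099·5.099) ≈ 0.3846
θ = arccos(0.3846) ≈ 67.38°

67.38°


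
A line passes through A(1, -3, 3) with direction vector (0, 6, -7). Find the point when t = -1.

P(t) = A + t·d
  = (1 + 0·(-1), -3 + 6·(-1), 3 + (-7)·(-1))
  = (1 + 0, -3 - 6, 3 + 7)
  = (1, -9, 10)

(1, -9, 10)


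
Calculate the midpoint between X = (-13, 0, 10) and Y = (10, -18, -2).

M = ((x₁+x₂)/2, (y₁+y₂)/2, (z₁+z₂)/2)
  = ((-13 + 10)/2, (0 - 18)/2, (10 - 2)/2)
  = (-3/2, -18/2, 8/2)
  = (-1.5, -9, 4)

(-1.5, -9, 4)


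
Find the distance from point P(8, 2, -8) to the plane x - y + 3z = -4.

distance = |a·x₀ + b·y₀ + c·z₀ - d| / √(a² + b² + c²)
  = |1·8 + (-1)·2 + 3·(-8) - (-4)| / √(1² + (-1)² + 3²)
  = |8 - 2 - 24 + 4| / √(1 + 1 + 9)
  = |-14| / √11
  = 14 / 3.317
  ≈ 4.221

4.221


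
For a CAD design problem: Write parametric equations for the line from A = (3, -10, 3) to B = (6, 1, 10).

Direction vector d = B - A = (6 - 3, 1 + 10, 10 - 3) = (3, 11, 7)
Parametric form r = A + t·d:
x = 3 + 3t, y = -10 + 11t, z = 3 + 7t

x = 3 + 3t, y = -10 + 11t, z = 3 + 7t


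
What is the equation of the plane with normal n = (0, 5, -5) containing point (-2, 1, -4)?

The plane through P with normal n = (a, b, c) satisfies n·(r - P) = 0,
i.e. ax + by + cz = a·x₀ + b·y₀ + c·z₀.
d = 0·(-2) + 5·1 + (-5)·(-4)
  = 0 + 5 + 20
  = 25
Equation: 5y - 5z = 25

5y - 5z = 25


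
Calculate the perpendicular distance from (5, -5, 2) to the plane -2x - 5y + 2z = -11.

distance = |a·x₀ + b·y₀ + c·z₀ - d| / √(a² + b² + c²)
  = |(-2)·5 + (-5)·(-5) + 2·2 - (-11)| / √((-2)² + (-5)² + 2²)
  = |-10 + 25 + 4 + 11| / √(4 + 25 + 4)
  = |30| / √33
  = 30 / 5.745
  ≈ 5.222

5.222


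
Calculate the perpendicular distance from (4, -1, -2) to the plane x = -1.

distance = |a·x₀ + b·y₀ + c·z₀ - d| / √(a² + b² + c²)
  = |1·4 + 0·(-1) + 0·(-2) - (-1)| / √(1² + 0² + 0²)
  = |4 + 0 + 0 + 1| / √(1 + 0 + 0)
  = |5| / √1
  = 5 / 1
  ≈ 5

5


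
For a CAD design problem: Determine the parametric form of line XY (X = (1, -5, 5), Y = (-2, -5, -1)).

Direction vector d = Y - X = (-2 - 1, -5 + 5, -1 - 5) = (-3, 0, -6)
Parametric form r = X + t·d:
x = 1 - 3t, y = -5, z = 5 - 6t

x = 1 - 3t, y = -5, z = 5 - 6t


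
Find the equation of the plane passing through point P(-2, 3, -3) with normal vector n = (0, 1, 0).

The plane through P with normal n = (a, b, c) satisfies n·(r - P) = 0,
i.e. ax + by + cz = a·x₀ + b·y₀ + c·z₀.
d = 0·(-2) + 1·3 + 0·(-3)
  = 0 + 3 + 0
  = 3
Equation: y = 3

y = 3


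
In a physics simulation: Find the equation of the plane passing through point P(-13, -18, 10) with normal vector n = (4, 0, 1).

The plane through P with normal n = (a, b, c) satisfies n·(r - P) = 0,
i.e. ax + by + cz = a·x₀ + b·y₀ + c·z₀.
d = 4·(-13) + 0·(-18) + 1·10
  = -52 + 0 + 10
  = -42
Equation: 4x + z = -42

4x + z = -42


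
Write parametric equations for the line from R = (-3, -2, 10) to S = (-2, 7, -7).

Direction vector d = S - R = (-2 + 3, 7 + 2, -7 - 10) = (1, 9, -17)
Parametric form r = R + t·d:
x = -3 + t, y = -2 + 9t, z = 10 - 17t

x = -3 + t, y = -2 + 9t, z = 10 - 17t


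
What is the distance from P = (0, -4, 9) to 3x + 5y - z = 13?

distance = |a·x₀ + b·y₀ + c·z₀ - d| / √(a² + b² + c²)
  = |3·0 + 5·(-4) + (-1)·9 - 13| / √(3² + 5² + (-1)²)
  = |0 - 20 - 9 - 13| / √(9 + 25 + 1)
  = |-42| / √35
  = 42 / 5.916
  ≈ 7.099

7.099


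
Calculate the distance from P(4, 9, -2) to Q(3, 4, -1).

d = √[(x₂-x₁)² + (y₂-y₁)² + (z₂-z₁)²]
  = √[(-1)² + (-5)² + 1²]
  = √[1 + 25 + 1]
  = √27
  ≈ 5.196

5.196


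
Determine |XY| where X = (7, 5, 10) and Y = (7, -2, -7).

d = √[(x₂-x₁)² + (y₂-y₁)² + (z₂-z₁)²]
  = √[0² + (-7)² + (-17)²]
  = √[0 + 49 + 289]
  = √338
  ≈ 18.38

18.38


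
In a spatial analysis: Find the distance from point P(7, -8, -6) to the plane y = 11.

distance = |a·x₀ + b·y₀ + c·z₀ - d| / √(a² + b² + c²)
  = |0·7 + 1·(-8) + 0·(-6) - 11| / √(0² + 1² + 0²)
  = |0 - 8 + 0 - 11| / √(0 + 1 + 0)
  = |-19| / √1
  = 19 / 1
  ≈ 19

19


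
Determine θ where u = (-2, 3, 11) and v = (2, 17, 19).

u·v = (-2)·2 + 3·17 + 11·19 = -4 + 51 + 209 = 256
|u| = √((-2)² + 3² + 11²) = √134 ≈ 11.58
|v| = √(2² + 17² + 19²) = √654 ≈ 25.57
cos θ = (u·v)/(|u||v|) = 256/(11.58·25.57) ≈ 0.8648
θ = arccos(0.8648) ≈ 30.14°

30.14°


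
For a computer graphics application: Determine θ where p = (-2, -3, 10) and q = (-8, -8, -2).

p·q = (-2)·(-8) + (-3)·(-8) + 10·(-2) = 16 + 24 - 20 = 20
|p| = √((-2)² + (-3)² + 10²) = √113 ≈ 10.63
|q| = √((-8)² + (-8)² + (-2)²) = √132 ≈ 11.49
cos θ = (p·q)/(|p||q|) = 20/(10.63·11.49) ≈ 0.1638
θ = arccos(0.1638) ≈ 80.57°

80.57°


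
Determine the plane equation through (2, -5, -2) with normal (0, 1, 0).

The plane through P with normal n = (a, b, c) satisfies n·(r - P) = 0,
i.e. ax + by + cz = a·x₀ + b·y₀ + c·z₀.
d = 0·2 + 1·(-5) + 0·(-2)
  = 0 - 5 + 0
  = -5
Equation: y = -5

y = -5


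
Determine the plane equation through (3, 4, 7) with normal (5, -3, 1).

The plane through P with normal n = (a, b, c) satisfies n·(r - P) = 0,
i.e. ax + by + cz = a·x₀ + b·y₀ + c·z₀.
d = 5·3 + (-3)·4 + 1·7
  = 15 - 12 + 7
  = 10
Equation: 5x - 3y + z = 10

5x - 3y + z = 10


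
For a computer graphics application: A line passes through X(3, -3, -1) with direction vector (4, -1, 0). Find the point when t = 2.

P(t) = X + t·d
  = (3 + 4·2, -3 + (-1)·2, -1 + 0·2)
  = (3 + 8, -3 - 2, -1 + 0)
  = (11, -5, -1)

(11, -5, -1)


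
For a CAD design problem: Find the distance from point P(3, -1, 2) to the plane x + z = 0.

distance = |a·x₀ + b·y₀ + c·z₀ - d| / √(a² + b² + c²)
  = |1·3 + 0·(-1) + 1·2 - 0| / √(1² + 0² + 1²)
  = |3 + 0 + 2 + 0| / √(1 + 0 + 1)
  = |5| / √2
  = 5 / 1.414
  ≈ 3.536

3.536


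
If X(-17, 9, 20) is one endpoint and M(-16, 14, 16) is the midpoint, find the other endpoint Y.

Y = 2M - X
  = (2·(-16) - (-17), 2·14 - 9, 2·16 - 20)
  = (-32 + 17, 28 - 9, 32 - 20)
  = (-15, 19, 12)

(-15, 19, 12)


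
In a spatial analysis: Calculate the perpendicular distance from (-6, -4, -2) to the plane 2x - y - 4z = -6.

distance = |a·x₀ + b·y₀ + c·z₀ - d| / √(a² + b² + c²)
  = |2·(-6) + (-1)·(-4) + (-4)·(-2) - (-6)| / √(2² + (-1)² + (-4)²)
  = |-12 + 4 + 8 + 6| / √(4 + 1 + 16)
  = |6| / √21
  = 6 / 4.583
  ≈ 1.309

1.309


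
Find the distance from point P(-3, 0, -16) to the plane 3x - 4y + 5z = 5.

distance = |a·x₀ + b·y₀ + c·z₀ - d| / √(a² + b² + c²)
  = |3·(-3) + (-4)·0 + 5·(-16) - 5| / √(3² + (-4)² + 5²)
  = |-9 + 0 - 80 - 5| / √(9 + 16 + 25)
  = |-94| / √50
  = 94 / 7.071
  ≈ 13.29

13.29


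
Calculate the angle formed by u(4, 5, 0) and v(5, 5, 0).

u·v = 4·5 + 5·5 + 0·0 = 20 + 25 + 0 = 45
|u| = √(4² + 5² + 0²) = √41 ≈ 6.403
|v| = √(5² + 5² + 0²) = √50 ≈ 7.071
cos θ = (u·v)/(|u||v|) = 45/(6.403·7.071) ≈ 0.9939
θ = arccos(0.9939) ≈ 6.34°

6.34°


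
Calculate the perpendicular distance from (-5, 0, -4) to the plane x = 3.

distance = |a·x₀ + b·y₀ + c·z₀ - d| / √(a² + b² + c²)
  = |1·(-5) + 0·0 + 0·(-4) - 3| / √(1² + 0² + 0²)
  = |-5 + 0 + 0 - 3| / √(1 + 0 + 0)
  = |-8| / √1
  = 8 / 1
  ≈ 8

8


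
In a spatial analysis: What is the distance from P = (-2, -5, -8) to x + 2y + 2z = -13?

distance = |a·x₀ + b·y₀ + c·z₀ - d| / √(a² + b² + c²)
  = |1·(-2) + 2·(-5) + 2·(-8) - (-13)| / √(1² + 2² + 2²)
  = |-2 - 10 - 16 + 13| / √(1 + 4 + 4)
  = |-15| / √9
  = 15 / 3
  ≈ 5

5


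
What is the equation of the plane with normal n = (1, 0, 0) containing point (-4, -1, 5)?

The plane through P with normal n = (a, b, c) satisfies n·(r - P) = 0,
i.e. ax + by + cz = a·x₀ + b·y₀ + c·z₀.
d = 1·(-4) + 0·(-1) + 0·5
  = -4 + 0 + 0
  = -4
Equation: x = -4

x = -4


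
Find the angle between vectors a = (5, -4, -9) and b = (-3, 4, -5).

a·b = 5·(-3) + (-4)·4 + (-9)·(-5) = -15 - 16 + 45 = 14
|a| = √(5² + (-4)² + (-9)²) = √122 ≈ 11.05
|b| = √((-3)² + 4² + (-5)²) = √50 ≈ 7.071
cos θ = (a·b)/(|a||b|) = 14/(11.05·7.071) ≈ 0.1793
θ = arccos(0.1793) ≈ 79.67°

79.67°


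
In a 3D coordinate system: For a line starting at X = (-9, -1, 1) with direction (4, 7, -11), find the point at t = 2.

P(t) = X + t·d
  = (-9 + 4·2, -1 + 7·2, 1 + (-11)·2)
  = (-9 + 8, -1 + 14, 1 - 22)
  = (-1, 13, -21)

(-1, 13, -21)


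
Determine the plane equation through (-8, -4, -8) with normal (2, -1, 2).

The plane through P with normal n = (a, b, c) satisfies n·(r - P) = 0,
i.e. ax + by + cz = a·x₀ + b·y₀ + c·z₀.
d = 2·(-8) + (-1)·(-4) + 2·(-8)
  = -16 + 4 - 16
  = -28
Equation: 2x - y + 2z = -28

2x - y + 2z = -28


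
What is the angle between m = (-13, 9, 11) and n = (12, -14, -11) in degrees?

m·n = (-13)·12 + 9·(-14) + 11·(-11) = -156 - 126 - 121 = -403
|m| = √((-13)² + 9² + 11²) = √371 ≈ 19.26
|n| = √(12² + (-14)² + (-11)²) = √461 ≈ 21.47
cos θ = (m·n)/(|m||n|) = -403/(19.26·21.47) ≈ -0.9745
θ = arccos(-0.9745) ≈ 167°

167°


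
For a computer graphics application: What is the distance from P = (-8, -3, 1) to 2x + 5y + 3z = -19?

distance = |a·x₀ + b·y₀ + c·z₀ - d| / √(a² + b² + c²)
  = |2·(-8) + 5·(-3) + 3·1 - (-19)| / √(2² + 5² + 3²)
  = |-16 - 15 + 3 + 19| / √(4 + 25 + 9)
  = |-9| / √38
  = 9 / 6.164
  ≈ 1.46

1.46


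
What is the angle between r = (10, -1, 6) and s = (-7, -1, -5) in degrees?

r·s = 10·(-7) + (-1)·(-1) + 6·(-5) = -70 + 1 - 30 = -99
|r| = √(10² + (-1)² + 6²) = √137 ≈ 11.7
|s| = √((-7)² + (-1)² + (-5)²) = √75 ≈ 8.66
cos θ = (r·s)/(|r||s|) = -99/(11.7·8.66) ≈ -0.9767
θ = arccos(-0.9767) ≈ 167.6°

167.6°


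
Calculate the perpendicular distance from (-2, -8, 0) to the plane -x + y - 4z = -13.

distance = |a·x₀ + b·y₀ + c·z₀ - d| / √(a² + b² + c²)
  = |(-1)·(-2) + 1·(-8) + (-4)·0 - (-13)| / √((-1)² + 1² + (-4)²)
  = |2 - 8 + 0 + 13| / √(1 + 1 + 16)
  = |7| / √18
  = 7 / 4.243
  ≈ 1.65

1.65


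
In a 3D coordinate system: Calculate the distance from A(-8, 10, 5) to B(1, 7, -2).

d = √[(x₂-x₁)² + (y₂-y₁)² + (z₂-z₁)²]
  = √[9² + (-3)² + (-7)²]
  = √[81 + 9 + 49]
  = √139
  ≈ 11.79

11.79


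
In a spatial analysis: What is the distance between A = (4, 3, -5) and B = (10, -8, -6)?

d = √[(x₂-x₁)² + (y₂-y₁)² + (z₂-z₁)²]
  = √[6² + (-11)² + (-1)²]
  = √[36 + 121 + 1]
  = √158
  ≈ 12.57

12.57


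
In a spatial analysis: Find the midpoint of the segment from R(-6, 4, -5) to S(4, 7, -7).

M = ((x₁+x₂)/2, (y₁+y₂)/2, (z₁+z₂)/2)
  = ((-6 + 4)/2, (4 + 7)/2, (-5 - 7)/2)
  = (-2/2, 11/2, -12/2)
  = (-1, 5.5, -6)

(-1, 5.5, -6)


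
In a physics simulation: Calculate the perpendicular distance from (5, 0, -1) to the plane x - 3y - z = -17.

distance = |a·x₀ + b·y₀ + c·z₀ - d| / √(a² + b² + c²)
  = |1·5 + (-3)·0 + (-1)·(-1) - (-17)| / √(1² + (-3)² + (-1)²)
  = |5 + 0 + 1 + 17| / √(1 + 9 + 1)
  = |23| / √11
  = 23 / 3.317
  ≈ 6.935

6.935


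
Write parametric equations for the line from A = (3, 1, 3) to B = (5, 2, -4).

Direction vector d = B - A = (5 - 3, 2 - 1, -4 - 3) = (2, 1, -7)
Parametric form r = A + t·d:
x = 3 + 2t, y = 1 + t, z = 3 - 7t

x = 3 + 2t, y = 1 + t, z = 3 - 7t


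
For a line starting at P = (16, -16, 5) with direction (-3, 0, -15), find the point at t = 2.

P(t) = P + t·d
  = (16 + (-3)·2, -16 + 0·2, 5 + (-15)·2)
  = (16 - 6, -16 + 0, 5 - 30)
  = (10, -16, -25)

(10, -16, -25)


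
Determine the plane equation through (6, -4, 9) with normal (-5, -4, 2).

The plane through P with normal n = (a, b, c) satisfies n·(r - P) = 0,
i.e. ax + by + cz = a·x₀ + b·y₀ + c·z₀.
d = (-5)·6 + (-4)·(-4) + 2·9
  = -30 + 16 + 18
  = 4
Equation: -5x - 4y + 2z = 4

-5x - 4y + 2z = 4


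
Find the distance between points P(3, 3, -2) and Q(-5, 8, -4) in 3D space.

d = √[(x₂-x₁)² + (y₂-y₁)² + (z₂-z₁)²]
  = √[(-8)² + 5² + (-2)²]
  = √[64 + 25 + 4]
  = √93
  ≈ 9.644

9.644


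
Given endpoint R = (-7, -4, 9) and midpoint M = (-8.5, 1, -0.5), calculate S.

S = 2M - R
  = (2·(-8.5) - (-7), 2·1 - (-4), 2·(-0.5) - 9)
  = (-17 + 7, 2 + 4, -1 - 9)
  = (-10, 6, -10)

(-10, 6, -10)


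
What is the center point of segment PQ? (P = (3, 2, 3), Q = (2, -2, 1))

M = ((x₁+x₂)/2, (y₁+y₂)/2, (z₁+z₂)/2)
  = ((3 + 2)/2, (2 - 2)/2, (3 + 1)/2)
  = (5/2, 0/2, 4/2)
  = (2.5, 0, 2)

(2.5, 0, 2)


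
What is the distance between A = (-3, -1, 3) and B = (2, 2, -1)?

d = √[(x₂-x₁)² + (y₂-y₁)² + (z₂-z₁)²]
  = √[5² + 3² + (-4)²]
  = √[25 + 9 + 16]
  = √50
  ≈ 7.071

7.071


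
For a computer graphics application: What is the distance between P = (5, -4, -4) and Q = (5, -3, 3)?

d = √[(x₂-x₁)² + (y₂-y₁)² + (z₂-z₁)²]
  = √[0² + 1² + 7²]
  = √[0 + 1 + 49]
  = √50
  ≈ 7.071

7.071


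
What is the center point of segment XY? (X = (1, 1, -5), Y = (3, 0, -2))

M = ((x₁+x₂)/2, (y₁+y₂)/2, (z₁+z₂)/2)
  = ((1 + 3)/2, (1 + 0)/2, (-5 - 2)/2)
  = (4/2, 1/2, -7/2)
  = (2, 0.5, -3.5)

(2, 0.5, -3.5)


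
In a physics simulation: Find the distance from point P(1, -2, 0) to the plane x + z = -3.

distance = |a·x₀ + b·y₀ + c·z₀ - d| / √(a² + b² + c²)
  = |1·1 + 0·(-2) + 1·0 - (-3)| / √(1² + 0² + 1²)
  = |1 + 0 + 0 + 3| / √(1 + 0 + 1)
  = |4| / √2
  = 4 / 1.414
  ≈ 2.828

2.828


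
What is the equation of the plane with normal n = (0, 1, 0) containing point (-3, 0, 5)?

The plane through P with normal n = (a, b, c) satisfies n·(r - P) = 0,
i.e. ax + by + cz = a·x₀ + b·y₀ + c·z₀.
d = 0·(-3) + 1·0 + 0·5
  = 0 + 0 + 0
  = 0
Equation: y = 0

y = 0


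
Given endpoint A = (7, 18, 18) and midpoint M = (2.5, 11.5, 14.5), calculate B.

B = 2M - A
  = (2·2.5 - 7, 2·11.5 - 18, 2·14.5 - 18)
  = (5 - 7, 23 - 18, 29 - 18)
  = (-2, 5, 11)

(-2, 5, 11)


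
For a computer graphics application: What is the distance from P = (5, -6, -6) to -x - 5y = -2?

distance = |a·x₀ + b·y₀ + c·z₀ - d| / √(a² + b² + c²)
  = |(-1)·5 + (-5)·(-6) + 0·(-6) - (-2)| / √((-1)² + (-5)² + 0²)
  = |-5 + 30 + 0 + 2| / √(1 + 25 + 0)
  = |27| / √26
  = 27 / 5.099
  ≈ 5.295

5.295


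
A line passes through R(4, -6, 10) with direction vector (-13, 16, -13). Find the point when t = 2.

P(t) = R + t·d
  = (4 + (-13)·2, -6 + 16·2, 10 + (-13)·2)
  = (4 - 26, -6 + 32, 10 - 26)
  = (-22, 26, -16)

(-22, 26, -16)


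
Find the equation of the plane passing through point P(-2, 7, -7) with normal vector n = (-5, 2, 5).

The plane through P with normal n = (a, b, c) satisfies n·(r - P) = 0,
i.e. ax + by + cz = a·x₀ + b·y₀ + c·z₀.
d = (-5)·(-2) + 2·7 + 5·(-7)
  = 10 + 14 - 35
  = -11
Equation: -5x + 2y + 5z = -11

-5x + 2y + 5z = -11


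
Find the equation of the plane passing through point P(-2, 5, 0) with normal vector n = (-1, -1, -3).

The plane through P with normal n = (a, b, c) satisfies n·(r - P) = 0,
i.e. ax + by + cz = a·x₀ + b·y₀ + c·z₀.
d = (-1)·(-2) + (-1)·5 + (-3)·0
  = 2 - 5 + 0
  = -3
Equation: -x - y - 3z = -3

-x - y - 3z = -3


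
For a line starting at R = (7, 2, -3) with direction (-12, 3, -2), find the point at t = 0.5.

P(t) = R + t·d
  = (7 + (-12)·0.5, 2 + 3·0.5, -3 + (-2)·0.5)
  = (7 - 6, 2 + 1.5, -3 - 1)
  = (1, 3.5, -4)

(1, 3.5, -4)


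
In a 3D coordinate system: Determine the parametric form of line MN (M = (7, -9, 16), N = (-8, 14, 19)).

Direction vector d = N - M = (-8 - 7, 14 + 9, 19 - 16) = (-15, 23, 3)
Parametric form r = M + t·d:
x = 7 - 15t, y = -9 + 23t, z = 16 + 3t

x = 7 - 15t, y = -9 + 23t, z = 16 + 3t


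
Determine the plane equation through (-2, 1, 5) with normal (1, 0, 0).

The plane through P with normal n = (a, b, c) satisfies n·(r - P) = 0,
i.e. ax + by + cz = a·x₀ + b·y₀ + c·z₀.
d = 1·(-2) + 0·1 + 0·5
  = -2 + 0 + 0
  = -2
Equation: x = -2

x = -2


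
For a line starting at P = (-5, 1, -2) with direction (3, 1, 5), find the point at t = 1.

P(t) = P + t·d
  = (-5 + 3·1, 1 + 1·1, -2 + 5·1)
  = (-5 + 3, 1 + 1, -2 + 5)
  = (-2, 2, 3)

(-2, 2, 3)


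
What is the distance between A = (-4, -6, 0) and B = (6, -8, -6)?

d = √[(x₂-x₁)² + (y₂-y₁)² + (z₂-z₁)²]
  = √[10² + (-2)² + (-6)²]
  = √[100 + 4 + 36]
  = √140
  ≈ 11.83

11.83


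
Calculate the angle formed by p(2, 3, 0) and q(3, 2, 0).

p·q = 2·3 + 3·2 + 0·0 = 6 + 6 + 0 = 12
|p| = √(2² + 3² + 0²) = √13 ≈ 3.606
|q| = √(3² + 2² + 0²) = √13 ≈ 3.606
cos θ = (p·q)/(|p||q|) = 12/(3.606·3.606) ≈ 0.9231
θ = arccos(0.9231) ≈ 22.62°

22.62°


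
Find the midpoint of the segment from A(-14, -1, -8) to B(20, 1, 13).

M = ((x₁+x₂)/2, (y₁+y₂)/2, (z₁+z₂)/2)
  = ((-14 + 20)/2, (-1 + 1)/2, (-8 + 13)/2)
  = (6/2, 0/2, 5/2)
  = (3, 0, 2.5)

(3, 0, 2.5)


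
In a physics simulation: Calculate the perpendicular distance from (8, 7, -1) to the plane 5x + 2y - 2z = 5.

distance = |a·x₀ + b·y₀ + c·z₀ - d| / √(a² + b² + c²)
  = |5·8 + 2·7 + (-2)·(-1) - 5| / √(5² + 2² + (-2)²)
  = |40 + 14 + 2 - 5| / √(25 + 4 + 4)
  = |51| / √33
  = 51 / 5.745
  ≈ 8.878

8.878


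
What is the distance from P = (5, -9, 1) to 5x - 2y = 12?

distance = |a·x₀ + b·y₀ + c·z₀ - d| / √(a² + b² + c²)
  = |5·5 + (-2)·(-9) + 0·1 - 12| / √(5² + (-2)² + 0²)
  = |25 + 18 + 0 - 12| / √(25 + 4 + 0)
  = |31| / √29
  = 31 / 5.385
  ≈ 5.757

5.757


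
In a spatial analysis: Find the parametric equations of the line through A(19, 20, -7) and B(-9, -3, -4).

Direction vector d = B - A = (-9 - 19, -3 - 20, -4 + 7) = (-28, -23, 3)
Parametric form r = A + t·d:
x = 19 - 28t, y = 20 - 23t, z = -7 + 3t

x = 19 - 28t, y = 20 - 23t, z = -7 + 3t


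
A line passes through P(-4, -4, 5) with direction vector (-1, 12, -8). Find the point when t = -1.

P(t) = P + t·d
  = (-4 + (-1)·(-1), -4 + 12·(-1), 5 + (-8)·(-1))
  = (-4 + 1, -4 - 12, 5 + 8)
  = (-3, -16, 13)

(-3, -16, 13)


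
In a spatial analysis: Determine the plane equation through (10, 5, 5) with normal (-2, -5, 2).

The plane through P with normal n = (a, b, c) satisfies n·(r - P) = 0,
i.e. ax + by + cz = a·x₀ + b·y₀ + c·z₀.
d = (-2)·10 + (-5)·5 + 2·5
  = -20 - 25 + 10
  = -35
Equation: -2x - 5y + 2z = -35

-2x - 5y + 2z = -35


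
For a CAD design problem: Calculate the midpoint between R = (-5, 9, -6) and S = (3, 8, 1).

M = ((x₁+x₂)/2, (y₁+y₂)/2, (z₁+z₂)/2)
  = ((-5 + 3)/2, (9 + 8)/2, (-6 + 1)/2)
  = (-2/2, 17/2, -5/2)
  = (-1, 8.5, -2.5)

(-1, 8.5, -2.5)


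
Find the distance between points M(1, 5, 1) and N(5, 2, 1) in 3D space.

d = √[(x₂-x₁)² + (y₂-y₁)² + (z₂-z₁)²]
  = √[4² + (-3)² + 0²]
  = √[16 + 9 + 0]
  = √25
  ≈ 5

5


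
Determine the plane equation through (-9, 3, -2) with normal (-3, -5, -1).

The plane through P with normal n = (a, b, c) satisfies n·(r - P) = 0,
i.e. ax + by + cz = a·x₀ + b·y₀ + c·z₀.
d = (-3)·(-9) + (-5)·3 + (-1)·(-2)
  = 27 - 15 + 2
  = 14
Equation: -3x - 5y - z = 14

-3x - 5y - z = 14


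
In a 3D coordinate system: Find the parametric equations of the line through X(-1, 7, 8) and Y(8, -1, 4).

Direction vector d = Y - X = (8 + 1, -1 - 7, 4 - 8) = (9, -8, -4)
Parametric form r = X + t·d:
x = -1 + 9t, y = 7 - 8t, z = 8 - 4t

x = -1 + 9t, y = 7 - 8t, z = 8 - 4t


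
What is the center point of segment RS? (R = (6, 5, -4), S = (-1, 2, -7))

M = ((x₁+x₂)/2, (y₁+y₂)/2, (z₁+z₂)/2)
  = ((6 - 1)/2, (5 + 2)/2, (-4 - 7)/2)
  = (5/2, 7/2, -11/2)
  = (2.5, 3.5, -5.5)

(2.5, 3.5, -5.5)


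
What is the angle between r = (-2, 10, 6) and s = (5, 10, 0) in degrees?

r·s = (-2)·5 + 10·10 + 6·0 = -10 + 100 + 0 = 90
|r| = √((-2)² + 10² + 6²) = √140 ≈ 11.83
|s| = √(5² + 10² + 0²) = √125 ≈ 11.18
cos θ = (r·s)/(|r||s|) = 90/(11.83·11.18) ≈ 0.6803
θ = arccos(0.6803) ≈ 47.13°

47.13°


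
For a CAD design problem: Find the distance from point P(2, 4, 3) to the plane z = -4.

distance = |a·x₀ + b·y₀ + c·z₀ - d| / √(a² + b² + c²)
  = |0·2 + 0·4 + 1·3 - (-4)| / √(0² + 0² + 1²)
  = |0 + 0 + 3 + 4| / √(0 + 0 + 1)
  = |7| / √1
  = 7 / 1
  ≈ 7

7


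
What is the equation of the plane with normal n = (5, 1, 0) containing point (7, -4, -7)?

The plane through P with normal n = (a, b, c) satisfies n·(r - P) = 0,
i.e. ax + by + cz = a·x₀ + b·y₀ + c·z₀.
d = 5·7 + 1·(-4) + 0·(-7)
  = 35 - 4 + 0
  = 31
Equation: 5x + y = 31

5x + y = 31


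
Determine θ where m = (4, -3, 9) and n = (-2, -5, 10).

m·n = 4·(-2) + (-3)·(-5) + 9·10 = -8 + 15 + 90 = 97
|m| = √(4² + (-3)² + 9²) = √106 ≈ 10.3
|n| = √((-2)² + (-5)² + 10²) = √129 ≈ 11.36
cos θ = (m·n)/(|m||n|) = 97/(10.3·11.36) ≈ 0.8295
θ = arccos(0.8295) ≈ 33.95°

33.95°


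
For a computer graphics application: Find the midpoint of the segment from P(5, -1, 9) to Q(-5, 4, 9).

M = ((x₁+x₂)/2, (y₁+y₂)/2, (z₁+z₂)/2)
  = ((5 - 5)/2, (-1 + 4)/2, (9 + 9)/2)
  = (0/2, 3/2, 18/2)
  = (0, 1.5, 9)

(0, 1.5, 9)


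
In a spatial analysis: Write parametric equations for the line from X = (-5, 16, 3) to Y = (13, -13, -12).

Direction vector d = Y - X = (13 + 5, -13 - 16, -12 - 3) = (18, -29, -15)
Parametric form r = X + t·d:
x = -5 + 18t, y = 16 - 29t, z = 3 - 15t

x = -5 + 18t, y = 16 - 29t, z = 3 - 15t


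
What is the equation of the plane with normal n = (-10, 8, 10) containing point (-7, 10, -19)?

The plane through P with normal n = (a, b, c) satisfies n·(r - P) = 0,
i.e. ax + by + cz = a·x₀ + b·y₀ + c·z₀.
d = (-10)·(-7) + 8·10 + 10·(-19)
  = 70 + 80 - 190
  = -40
Equation: -10x + 8y + 10z = -40

-10x + 8y + 10z = -40


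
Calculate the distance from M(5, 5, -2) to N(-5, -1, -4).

d = √[(x₂-x₁)² + (y₂-y₁)² + (z₂-z₁)²]
  = √[(-10)² + (-6)² + (-2)²]
  = √[100 + 36 + 4]
  = √140
  ≈ 11.83

11.83


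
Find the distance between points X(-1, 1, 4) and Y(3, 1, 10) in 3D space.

d = √[(x₂-x₁)² + (y₂-y₁)² + (z₂-z₁)²]
  = √[4² + 0² + 6²]
  = √[16 + 0 + 36]
  = √52
  ≈ 7.211

7.211


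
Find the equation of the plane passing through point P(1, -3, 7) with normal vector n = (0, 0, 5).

The plane through P with normal n = (a, b, c) satisfies n·(r - P) = 0,
i.e. ax + by + cz = a·x₀ + b·y₀ + c·z₀.
d = 0·1 + 0·(-3) + 5·7
  = 0 + 0 + 35
  = 35
Equation: 5z = 35

5z = 35


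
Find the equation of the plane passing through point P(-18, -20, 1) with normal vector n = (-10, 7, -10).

The plane through P with normal n = (a, b, c) satisfies n·(r - P) = 0,
i.e. ax + by + cz = a·x₀ + b·y₀ + c·z₀.
d = (-10)·(-18) + 7·(-20) + (-10)·1
  = 180 - 140 - 10
  = 30
Equation: -10x + 7y - 10z = 30

-10x + 7y - 10z = 30


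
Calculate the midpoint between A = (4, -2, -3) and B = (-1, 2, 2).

M = ((x₁+x₂)/2, (y₁+y₂)/2, (z₁+z₂)/2)
  = ((4 - 1)/2, (-2 + 2)/2, (-3 + 2)/2)
  = (3/2, 0/2, -1/2)
  = (1.5, 0, -0.5)

(1.5, 0, -0.5)


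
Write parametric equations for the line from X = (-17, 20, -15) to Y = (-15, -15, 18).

Direction vector d = Y - X = (-15 + 17, -15 - 20, 18 + 15) = (2, -35, 33)
Parametric form r = X + t·d:
x = -17 + 2t, y = 20 - 35t, z = -15 + 33t

x = -17 + 2t, y = 20 - 35t, z = -15 + 33t


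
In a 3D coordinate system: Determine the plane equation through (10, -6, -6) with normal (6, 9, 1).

The plane through P with normal n = (a, b, c) satisfies n·(r - P) = 0,
i.e. ax + by + cz = a·x₀ + b·y₀ + c·z₀.
d = 6·10 + 9·(-6) + 1·(-6)
  = 60 - 54 - 6
  = 0
Equation: 6x + 9y + z = 0

6x + 9y + z = 0


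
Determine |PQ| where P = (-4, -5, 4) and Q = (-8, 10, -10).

d = √[(x₂-x₁)² + (y₂-y₁)² + (z₂-z₁)²]
  = √[(-4)² + 15² + (-14)²]
  = √[16 + 225 + 196]
  = √437
  ≈ 20.9

20.9


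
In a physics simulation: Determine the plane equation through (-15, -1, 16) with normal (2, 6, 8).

The plane through P with normal n = (a, b, c) satisfies n·(r - P) = 0,
i.e. ax + by + cz = a·x₀ + b·y₀ + c·z₀.
d = 2·(-15) + 6·(-1) + 8·16
  = -30 - 6 + 128
  = 92
Equation: 2x + 6y + 8z = 92

2x + 6y + 8z = 92


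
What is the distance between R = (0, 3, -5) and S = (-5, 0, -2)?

d = √[(x₂-x₁)² + (y₂-y₁)² + (z₂-z₁)²]
  = √[(-5)² + (-3)² + 3²]
  = √[25 + 9 + 9]
  = √43
  ≈ 6.557

6.557


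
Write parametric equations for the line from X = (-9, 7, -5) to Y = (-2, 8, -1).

Direction vector d = Y - X = (-2 + 9, 8 - 7, -1 + 5) = (7, 1, 4)
Parametric form r = X + t·d:
x = -9 + 7t, y = 7 + t, z = -5 + 4t

x = -9 + 7t, y = 7 + t, z = -5 + 4t


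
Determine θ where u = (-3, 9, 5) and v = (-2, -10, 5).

u·v = (-3)·(-2) + 9·(-10) + 5·5 = 6 - 90 + 25 = -59
|u| = √((-3)² + 9² + 5²) = √115 ≈ 10.72
|v| = √((-2)² + (-10)² + 5²) = √129 ≈ 11.36
cos θ = (u·v)/(|u||v|) = -59/(10.72·11.36) ≈ -0.4844
θ = arccos(-0.4844) ≈ 119°

119°


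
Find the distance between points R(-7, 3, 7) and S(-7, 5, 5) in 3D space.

d = √[(x₂-x₁)² + (y₂-y₁)² + (z₂-z₁)²]
  = √[0² + 2² + (-2)²]
  = √[0 + 4 + 4]
  = √8
  ≈ 2.828

2.828


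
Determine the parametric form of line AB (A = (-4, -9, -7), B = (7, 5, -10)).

Direction vector d = B - A = (7 + 4, 5 + 9, -10 + 7) = (11, 14, -3)
Parametric form r = A + t·d:
x = -4 + 11t, y = -9 + 14t, z = -7 - 3t

x = -4 + 11t, y = -9 + 14t, z = -7 - 3t


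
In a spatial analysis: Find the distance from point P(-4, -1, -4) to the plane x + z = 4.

distance = |a·x₀ + b·y₀ + c·z₀ - d| / √(a² + b² + c²)
  = |1·(-4) + 0·(-1) + 1·(-4) - 4| / √(1² + 0² + 1²)
  = |-4 + 0 - 4 - 4| / √(1 + 0 + 1)
  = |-12| / √2
  = 12 / 1.414
  ≈ 8.485

8.485


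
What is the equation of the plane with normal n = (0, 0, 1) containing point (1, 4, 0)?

The plane through P with normal n = (a, b, c) satisfies n·(r - P) = 0,
i.e. ax + by + cz = a·x₀ + b·y₀ + c·z₀.
d = 0·1 + 0·4 + 1·0
  = 0 + 0 + 0
  = 0
Equation: z = 0

z = 0


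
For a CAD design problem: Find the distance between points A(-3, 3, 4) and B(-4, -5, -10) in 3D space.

d = √[(x₂-x₁)² + (y₂-y₁)² + (z₂-z₁)²]
  = √[(-1)² + (-8)² + (-14)²]
  = √[1 + 64 + 196]
  = √261
  ≈ 16.16

16.16


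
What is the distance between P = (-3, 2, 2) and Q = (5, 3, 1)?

d = √[(x₂-x₁)² + (y₂-y₁)² + (z₂-z₁)²]
  = √[8² + 1² + (-1)²]
  = √[64 + 1 + 1]
  = √66
  ≈ 8.124

8.124


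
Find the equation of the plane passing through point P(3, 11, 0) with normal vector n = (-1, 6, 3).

The plane through P with normal n = (a, b, c) satisfies n·(r - P) = 0,
i.e. ax + by + cz = a·x₀ + b·y₀ + c·z₀.
d = (-1)·3 + 6·11 + 3·0
  = -3 + 66 + 0
  = 63
Equation: -x + 6y + 3z = 63

-x + 6y + 3z = 63


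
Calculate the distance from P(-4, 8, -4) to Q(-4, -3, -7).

d = √[(x₂-x₁)² + (y₂-y₁)² + (z₂-z₁)²]
  = √[0² + (-11)² + (-3)²]
  = √[0 + 121 + 9]
  = √130
  ≈ 11.4

11.4


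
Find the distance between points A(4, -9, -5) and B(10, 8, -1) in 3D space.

d = √[(x₂-x₁)² + (y₂-y₁)² + (z₂-z₁)²]
  = √[6² + 17² + 4²]
  = √[36 + 289 + 16]
  = √341
  ≈ 18.47

18.47


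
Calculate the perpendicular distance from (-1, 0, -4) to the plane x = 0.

distance = |a·x₀ + b·y₀ + c·z₀ - d| / √(a² + b² + c²)
  = |1·(-1) + 0·0 + 0·(-4) - 0| / √(1² + 0² + 0²)
  = |-1 + 0 + 0 + 0| / √(1 + 0 + 0)
  = |-1| / √1
  = 1 / 1
  ≈ 1

1


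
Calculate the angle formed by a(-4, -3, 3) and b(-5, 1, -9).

a·b = (-4)·(-5) + (-3)·1 + 3·(-9) = 20 - 3 - 27 = -10
|a| = √((-4)² + (-3)² + 3²) = √34 ≈ 5.831
|b| = √((-5)² + 1² + (-9)²) = √107 ≈ 10.34
cos θ = (a·b)/(|a||b|) = -10/(5.831·10.34) ≈ -0.1658
θ = arccos(-0.1658) ≈ 99.54°

99.54°


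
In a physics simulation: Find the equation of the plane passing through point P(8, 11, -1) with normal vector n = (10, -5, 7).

The plane through P with normal n = (a, b, c) satisfies n·(r - P) = 0,
i.e. ax + by + cz = a·x₀ + b·y₀ + c·z₀.
d = 10·8 + (-5)·11 + 7·(-1)
  = 80 - 55 - 7
  = 18
Equation: 10x - 5y + 7z = 18

10x - 5y + 7z = 18


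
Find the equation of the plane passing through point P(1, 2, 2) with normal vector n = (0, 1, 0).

The plane through P with normal n = (a, b, c) satisfies n·(r - P) = 0,
i.e. ax + by + cz = a·x₀ + b·y₀ + c·z₀.
d = 0·1 + 1·2 + 0·2
  = 0 + 2 + 0
  = 2
Equation: y = 2

y = 2


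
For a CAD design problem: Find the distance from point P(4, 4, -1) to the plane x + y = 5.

distance = |a·x₀ + b·y₀ + c·z₀ - d| / √(a² + b² + c²)
  = |1·4 + 1·4 + 0·(-1) - 5| / √(1² + 1² + 0²)
  = |4 + 4 + 0 - 5| / √(1 + 1 + 0)
  = |3| / √2
  = 3 / 1.414
  ≈ 2.121

2.121
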